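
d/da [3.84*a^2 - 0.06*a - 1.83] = 7.68*a - 0.06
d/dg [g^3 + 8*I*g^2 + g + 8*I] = 3*g^2 + 16*I*g + 1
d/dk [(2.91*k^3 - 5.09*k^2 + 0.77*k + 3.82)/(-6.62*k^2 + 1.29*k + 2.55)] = (-19.2642*k^4 + 7.5078*k^3 + 20.7928*k^2 + 24.6178*k - 2.9643)/(43.8244*k^4 - 17.0796*k^3 - 32.0979*k^2 + 6.579*k + 6.5025)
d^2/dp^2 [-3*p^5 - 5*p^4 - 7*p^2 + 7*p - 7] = -60*p^3 - 60*p^2 - 14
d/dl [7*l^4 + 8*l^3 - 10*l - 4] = 28*l^3 + 24*l^2 - 10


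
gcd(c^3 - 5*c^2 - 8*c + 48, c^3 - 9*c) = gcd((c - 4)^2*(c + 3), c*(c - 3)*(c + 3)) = c + 3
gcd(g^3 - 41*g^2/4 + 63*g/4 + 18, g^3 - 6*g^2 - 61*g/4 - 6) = g - 8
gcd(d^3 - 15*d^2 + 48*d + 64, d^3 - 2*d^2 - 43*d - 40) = d^2 - 7*d - 8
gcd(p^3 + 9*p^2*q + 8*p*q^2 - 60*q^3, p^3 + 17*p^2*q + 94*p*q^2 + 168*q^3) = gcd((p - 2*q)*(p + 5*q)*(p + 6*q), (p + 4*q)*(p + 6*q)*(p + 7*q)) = p + 6*q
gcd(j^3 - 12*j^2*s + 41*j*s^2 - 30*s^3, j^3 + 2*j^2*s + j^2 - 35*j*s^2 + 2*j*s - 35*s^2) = -j + 5*s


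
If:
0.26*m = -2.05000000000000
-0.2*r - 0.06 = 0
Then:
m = -7.88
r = -0.30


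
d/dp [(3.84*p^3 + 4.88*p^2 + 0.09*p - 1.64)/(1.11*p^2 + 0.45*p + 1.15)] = (4.2624*p^4 + 3.456*p^3 + 15.3441*p^2 + 14.8648*p + 0.8415)/(1.2321*p^4 + 0.999*p^3 + 2.7555*p^2 + 1.035*p + 1.3225)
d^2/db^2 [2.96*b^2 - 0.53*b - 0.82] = 5.92000000000000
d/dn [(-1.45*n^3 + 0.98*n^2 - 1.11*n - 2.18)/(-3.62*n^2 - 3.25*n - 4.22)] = (5.249*n^4 + 9.425*n^3 + 11.1538*n^2 - 24.0544*n - 2.4008)/(13.1044*n^4 + 23.53*n^3 + 41.1153*n^2 + 27.43*n + 17.8084)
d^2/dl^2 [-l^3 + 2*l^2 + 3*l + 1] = 4 - 6*l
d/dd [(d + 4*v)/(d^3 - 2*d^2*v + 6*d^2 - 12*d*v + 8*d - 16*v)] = (d^3 - 2*d^2*v + 6*d^2 - 12*d*v + 8*d - 16*v - (d + 4*v)*(3*d^2 - 4*d*v + 12*d - 12*v + 8))/(d^3 - 2*d^2*v + 6*d^2 - 12*d*v + 8*d - 16*v)^2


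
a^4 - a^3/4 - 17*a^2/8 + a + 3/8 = (a - 1)^2*(a + 1/4)*(a + 3/2)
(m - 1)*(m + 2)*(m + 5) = m^3 + 6*m^2 + 3*m - 10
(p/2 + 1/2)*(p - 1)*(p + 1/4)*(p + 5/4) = p^4/2 + 3*p^3/4 - 11*p^2/32 - 3*p/4 - 5/32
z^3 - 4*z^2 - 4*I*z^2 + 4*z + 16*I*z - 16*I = (z - 2)^2*(z - 4*I)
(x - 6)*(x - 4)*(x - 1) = x^3 - 11*x^2 + 34*x - 24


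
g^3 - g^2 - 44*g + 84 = (g - 6)*(g - 2)*(g + 7)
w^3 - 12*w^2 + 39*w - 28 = (w - 7)*(w - 4)*(w - 1)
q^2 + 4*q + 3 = (q + 1)*(q + 3)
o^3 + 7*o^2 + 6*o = o*(o + 1)*(o + 6)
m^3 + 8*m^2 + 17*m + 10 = (m + 1)*(m + 2)*(m + 5)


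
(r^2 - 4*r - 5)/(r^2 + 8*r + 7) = (r - 5)/(r + 7)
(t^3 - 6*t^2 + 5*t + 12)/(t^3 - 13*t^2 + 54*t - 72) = (t + 1)/(t - 6)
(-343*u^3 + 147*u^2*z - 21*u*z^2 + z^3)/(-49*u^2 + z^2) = (49*u^2 - 14*u*z + z^2)/(7*u + z)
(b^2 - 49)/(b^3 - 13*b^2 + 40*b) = (b^2 - 49)/(b*(b^2 - 13*b + 40))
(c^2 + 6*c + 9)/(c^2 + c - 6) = (c + 3)/(c - 2)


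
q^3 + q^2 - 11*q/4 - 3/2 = (q - 3/2)*(q + 1/2)*(q + 2)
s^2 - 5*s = s*(s - 5)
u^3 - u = u*(u - 1)*(u + 1)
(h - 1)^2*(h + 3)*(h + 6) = h^4 + 7*h^3 + h^2 - 27*h + 18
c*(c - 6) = c^2 - 6*c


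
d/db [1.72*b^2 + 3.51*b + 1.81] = 3.44*b + 3.51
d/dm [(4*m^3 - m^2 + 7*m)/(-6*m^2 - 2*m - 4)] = (-6*m^4 - 4*m^3 - m^2 + 2*m - 7)/(9*m^4 + 6*m^3 + 13*m^2 + 4*m + 4)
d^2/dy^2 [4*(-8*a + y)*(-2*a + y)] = 8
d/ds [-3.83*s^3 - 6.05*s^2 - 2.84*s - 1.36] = -11.49*s^2 - 12.1*s - 2.84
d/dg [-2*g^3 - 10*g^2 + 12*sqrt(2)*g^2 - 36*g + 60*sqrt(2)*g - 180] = -6*g^2 - 20*g + 24*sqrt(2)*g - 36 + 60*sqrt(2)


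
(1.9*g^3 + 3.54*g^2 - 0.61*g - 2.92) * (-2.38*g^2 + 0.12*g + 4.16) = -4.522*g^5 - 8.1972*g^4 + 9.7806*g^3 + 21.6028*g^2 - 2.888*g - 12.1472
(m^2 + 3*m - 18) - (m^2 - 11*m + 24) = 14*m - 42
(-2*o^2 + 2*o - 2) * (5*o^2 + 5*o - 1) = -10*o^4 + 2*o^2 - 12*o + 2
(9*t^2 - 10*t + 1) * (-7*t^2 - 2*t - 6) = -63*t^4 + 52*t^3 - 41*t^2 + 58*t - 6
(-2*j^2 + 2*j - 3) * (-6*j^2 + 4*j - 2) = 12*j^4 - 20*j^3 + 30*j^2 - 16*j + 6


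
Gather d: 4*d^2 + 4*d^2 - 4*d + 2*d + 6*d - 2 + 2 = 8*d^2 + 4*d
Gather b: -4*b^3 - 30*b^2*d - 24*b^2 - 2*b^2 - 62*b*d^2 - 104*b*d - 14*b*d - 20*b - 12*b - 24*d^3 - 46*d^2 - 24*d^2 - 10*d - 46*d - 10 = -4*b^3 + b^2*(-30*d - 26) + b*(-62*d^2 - 118*d - 32) - 24*d^3 - 70*d^2 - 56*d - 10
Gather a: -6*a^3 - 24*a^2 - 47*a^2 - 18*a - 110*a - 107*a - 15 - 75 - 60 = -6*a^3 - 71*a^2 - 235*a - 150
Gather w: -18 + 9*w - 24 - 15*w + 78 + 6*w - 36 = 0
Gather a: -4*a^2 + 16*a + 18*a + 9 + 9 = -4*a^2 + 34*a + 18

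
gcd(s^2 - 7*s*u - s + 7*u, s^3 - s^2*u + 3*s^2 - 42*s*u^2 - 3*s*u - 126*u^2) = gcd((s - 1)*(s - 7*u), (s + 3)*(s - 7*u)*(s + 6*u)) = s - 7*u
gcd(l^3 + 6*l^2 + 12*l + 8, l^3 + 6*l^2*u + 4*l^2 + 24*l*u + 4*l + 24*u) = l^2 + 4*l + 4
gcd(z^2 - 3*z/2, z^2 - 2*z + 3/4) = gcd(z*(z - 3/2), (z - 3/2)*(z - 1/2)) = z - 3/2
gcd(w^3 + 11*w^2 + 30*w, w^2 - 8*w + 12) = 1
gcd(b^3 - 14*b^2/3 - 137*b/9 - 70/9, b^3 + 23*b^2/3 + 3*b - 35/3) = b + 5/3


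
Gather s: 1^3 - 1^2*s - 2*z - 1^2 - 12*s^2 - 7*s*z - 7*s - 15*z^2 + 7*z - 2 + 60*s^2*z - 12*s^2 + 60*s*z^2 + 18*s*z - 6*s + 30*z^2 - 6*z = s^2*(60*z - 24) + s*(60*z^2 + 11*z - 14) + 15*z^2 - z - 2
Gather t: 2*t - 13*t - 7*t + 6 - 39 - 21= -18*t - 54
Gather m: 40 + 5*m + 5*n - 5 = 5*m + 5*n + 35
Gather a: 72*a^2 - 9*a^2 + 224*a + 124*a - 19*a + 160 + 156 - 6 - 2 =63*a^2 + 329*a + 308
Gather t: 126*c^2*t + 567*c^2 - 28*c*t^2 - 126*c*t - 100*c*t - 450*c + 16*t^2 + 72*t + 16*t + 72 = 567*c^2 - 450*c + t^2*(16 - 28*c) + t*(126*c^2 - 226*c + 88) + 72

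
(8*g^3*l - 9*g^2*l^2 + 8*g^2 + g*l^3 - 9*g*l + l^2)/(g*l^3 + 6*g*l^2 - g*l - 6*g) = (8*g^3*l - 9*g^2*l^2 + 8*g^2 + g*l^3 - 9*g*l + l^2)/(g*(l^3 + 6*l^2 - l - 6))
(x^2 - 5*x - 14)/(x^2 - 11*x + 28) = (x + 2)/(x - 4)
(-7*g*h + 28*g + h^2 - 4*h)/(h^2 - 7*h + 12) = (-7*g + h)/(h - 3)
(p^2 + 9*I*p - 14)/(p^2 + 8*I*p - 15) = (p^2 + 9*I*p - 14)/(p^2 + 8*I*p - 15)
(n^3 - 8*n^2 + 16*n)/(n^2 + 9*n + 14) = n*(n^2 - 8*n + 16)/(n^2 + 9*n + 14)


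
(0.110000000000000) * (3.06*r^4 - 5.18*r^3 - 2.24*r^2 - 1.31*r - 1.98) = 0.3366*r^4 - 0.5698*r^3 - 0.2464*r^2 - 0.1441*r - 0.2178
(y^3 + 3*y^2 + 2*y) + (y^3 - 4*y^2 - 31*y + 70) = 2*y^3 - y^2 - 29*y + 70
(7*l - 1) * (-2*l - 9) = -14*l^2 - 61*l + 9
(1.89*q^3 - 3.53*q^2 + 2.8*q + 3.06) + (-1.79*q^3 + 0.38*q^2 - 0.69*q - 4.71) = 0.0999999999999999*q^3 - 3.15*q^2 + 2.11*q - 1.65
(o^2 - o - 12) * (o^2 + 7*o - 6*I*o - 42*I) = o^4 + 6*o^3 - 6*I*o^3 - 19*o^2 - 36*I*o^2 - 84*o + 114*I*o + 504*I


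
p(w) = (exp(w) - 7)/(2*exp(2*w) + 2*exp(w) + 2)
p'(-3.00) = 0.20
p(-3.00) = -3.30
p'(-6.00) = 0.01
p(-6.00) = -3.49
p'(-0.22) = 1.25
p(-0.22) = -1.27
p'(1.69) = 0.12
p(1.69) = -0.02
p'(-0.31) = 1.26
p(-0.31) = -1.38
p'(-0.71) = 1.20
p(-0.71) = -1.88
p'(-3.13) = 0.17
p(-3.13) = -3.33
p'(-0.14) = 1.22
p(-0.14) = -1.17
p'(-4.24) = 0.06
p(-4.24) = -3.44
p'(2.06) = 0.04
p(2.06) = 0.01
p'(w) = (exp(w) - 7)*(-4*exp(2*w) - 2*exp(w))/(2*exp(2*w) + 2*exp(w) + 2)^2 + exp(w)/(2*exp(2*w) + 2*exp(w) + 2) = (-(exp(w) - 7)*(2*exp(w) + 1) + exp(2*w) + exp(w) + 1)*exp(w)/(2*(exp(2*w) + exp(w) + 1)^2)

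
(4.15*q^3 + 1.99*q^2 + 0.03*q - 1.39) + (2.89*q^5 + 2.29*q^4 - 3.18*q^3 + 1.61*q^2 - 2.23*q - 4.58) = 2.89*q^5 + 2.29*q^4 + 0.97*q^3 + 3.6*q^2 - 2.2*q - 5.97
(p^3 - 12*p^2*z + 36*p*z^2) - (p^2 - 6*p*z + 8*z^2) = p^3 - 12*p^2*z - p^2 + 36*p*z^2 + 6*p*z - 8*z^2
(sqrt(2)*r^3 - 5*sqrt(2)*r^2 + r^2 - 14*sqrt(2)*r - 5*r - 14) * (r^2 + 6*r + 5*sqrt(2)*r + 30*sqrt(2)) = sqrt(2)*r^5 + sqrt(2)*r^4 + 11*r^4 - 39*sqrt(2)*r^3 + 11*r^3 - 484*r^2 - 79*sqrt(2)*r^2 - 924*r - 220*sqrt(2)*r - 420*sqrt(2)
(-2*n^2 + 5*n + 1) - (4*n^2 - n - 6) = -6*n^2 + 6*n + 7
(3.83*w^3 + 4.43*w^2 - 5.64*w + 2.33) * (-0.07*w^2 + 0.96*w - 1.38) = -0.2681*w^5 + 3.3667*w^4 - 0.6378*w^3 - 11.6909*w^2 + 10.02*w - 3.2154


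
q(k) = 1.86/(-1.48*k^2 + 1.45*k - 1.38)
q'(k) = 1.86*(2.96*k - 1.45)/(-1.48*k^2 + 1.45*k - 1.38)^2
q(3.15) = -0.16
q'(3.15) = 0.11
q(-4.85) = -0.04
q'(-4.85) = -0.02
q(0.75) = -1.65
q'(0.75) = 1.13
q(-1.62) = -0.24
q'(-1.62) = -0.20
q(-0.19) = -1.09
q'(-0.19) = -1.28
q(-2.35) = -0.14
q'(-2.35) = -0.09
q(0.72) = -1.69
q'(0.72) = 1.04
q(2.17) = -0.36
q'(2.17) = 0.34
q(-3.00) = -0.10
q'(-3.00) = -0.05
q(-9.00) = -0.01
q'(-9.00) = -0.00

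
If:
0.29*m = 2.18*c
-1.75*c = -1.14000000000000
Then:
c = 0.65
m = 4.90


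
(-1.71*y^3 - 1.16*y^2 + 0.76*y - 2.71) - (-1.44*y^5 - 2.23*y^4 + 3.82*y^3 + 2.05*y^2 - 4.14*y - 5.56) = 1.44*y^5 + 2.23*y^4 - 5.53*y^3 - 3.21*y^2 + 4.9*y + 2.85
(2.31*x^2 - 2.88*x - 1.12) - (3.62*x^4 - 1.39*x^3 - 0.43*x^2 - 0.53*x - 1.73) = -3.62*x^4 + 1.39*x^3 + 2.74*x^2 - 2.35*x + 0.61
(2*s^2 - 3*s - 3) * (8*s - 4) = 16*s^3 - 32*s^2 - 12*s + 12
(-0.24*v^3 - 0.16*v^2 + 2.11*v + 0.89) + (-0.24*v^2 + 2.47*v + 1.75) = -0.24*v^3 - 0.4*v^2 + 4.58*v + 2.64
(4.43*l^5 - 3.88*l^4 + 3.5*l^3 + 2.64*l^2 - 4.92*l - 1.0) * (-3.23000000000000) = -14.3089*l^5 + 12.5324*l^4 - 11.305*l^3 - 8.5272*l^2 + 15.8916*l + 3.23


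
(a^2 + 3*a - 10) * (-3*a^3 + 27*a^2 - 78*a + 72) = -3*a^5 + 18*a^4 + 33*a^3 - 432*a^2 + 996*a - 720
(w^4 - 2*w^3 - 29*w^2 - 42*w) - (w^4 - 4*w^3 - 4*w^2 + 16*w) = 2*w^3 - 25*w^2 - 58*w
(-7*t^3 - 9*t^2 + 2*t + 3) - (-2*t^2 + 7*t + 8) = -7*t^3 - 7*t^2 - 5*t - 5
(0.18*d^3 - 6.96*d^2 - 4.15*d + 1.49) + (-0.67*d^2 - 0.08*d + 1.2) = 0.18*d^3 - 7.63*d^2 - 4.23*d + 2.69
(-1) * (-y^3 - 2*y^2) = y^3 + 2*y^2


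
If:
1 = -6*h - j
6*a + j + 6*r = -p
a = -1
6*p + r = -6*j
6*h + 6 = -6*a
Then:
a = -1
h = 0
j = -1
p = 29/35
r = 36/35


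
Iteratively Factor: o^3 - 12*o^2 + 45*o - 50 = (o - 5)*(o^2 - 7*o + 10) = (o - 5)^2*(o - 2)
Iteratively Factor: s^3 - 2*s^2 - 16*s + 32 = (s - 2)*(s^2 - 16) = (s - 2)*(s + 4)*(s - 4)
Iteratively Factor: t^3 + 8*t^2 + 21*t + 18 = (t + 3)*(t^2 + 5*t + 6) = (t + 2)*(t + 3)*(t + 3)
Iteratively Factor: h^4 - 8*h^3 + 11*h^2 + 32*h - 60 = (h - 5)*(h^3 - 3*h^2 - 4*h + 12) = (h - 5)*(h - 3)*(h^2 - 4) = (h - 5)*(h - 3)*(h + 2)*(h - 2)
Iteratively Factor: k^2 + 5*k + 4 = (k + 1)*(k + 4)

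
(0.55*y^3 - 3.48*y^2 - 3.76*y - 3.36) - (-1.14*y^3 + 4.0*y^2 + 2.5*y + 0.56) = 1.69*y^3 - 7.48*y^2 - 6.26*y - 3.92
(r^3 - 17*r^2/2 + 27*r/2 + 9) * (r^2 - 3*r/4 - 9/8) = r^5 - 37*r^4/4 + 75*r^3/4 + 135*r^2/16 - 351*r/16 - 81/8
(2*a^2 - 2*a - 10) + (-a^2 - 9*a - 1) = a^2 - 11*a - 11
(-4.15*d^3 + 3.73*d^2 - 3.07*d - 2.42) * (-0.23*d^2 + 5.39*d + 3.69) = 0.9545*d^5 - 23.2264*d^4 + 5.4973*d^3 - 2.227*d^2 - 24.3721*d - 8.9298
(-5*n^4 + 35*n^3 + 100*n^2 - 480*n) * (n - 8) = -5*n^5 + 75*n^4 - 180*n^3 - 1280*n^2 + 3840*n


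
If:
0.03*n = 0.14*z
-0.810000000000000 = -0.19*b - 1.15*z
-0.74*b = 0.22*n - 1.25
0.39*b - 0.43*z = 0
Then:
No Solution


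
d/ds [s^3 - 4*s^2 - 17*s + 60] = 3*s^2 - 8*s - 17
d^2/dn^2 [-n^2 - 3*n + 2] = -2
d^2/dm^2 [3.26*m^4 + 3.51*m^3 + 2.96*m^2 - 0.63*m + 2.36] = 39.12*m^2 + 21.06*m + 5.92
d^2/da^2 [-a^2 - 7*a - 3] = -2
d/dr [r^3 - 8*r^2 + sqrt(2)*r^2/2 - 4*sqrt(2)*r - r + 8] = 3*r^2 - 16*r + sqrt(2)*r - 4*sqrt(2) - 1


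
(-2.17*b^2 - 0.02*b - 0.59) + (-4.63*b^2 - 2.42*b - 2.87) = -6.8*b^2 - 2.44*b - 3.46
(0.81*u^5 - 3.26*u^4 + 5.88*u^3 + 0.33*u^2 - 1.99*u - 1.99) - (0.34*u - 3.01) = 0.81*u^5 - 3.26*u^4 + 5.88*u^3 + 0.33*u^2 - 2.33*u + 1.02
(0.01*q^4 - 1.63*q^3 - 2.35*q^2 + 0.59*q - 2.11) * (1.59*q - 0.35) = 0.0159*q^5 - 2.5952*q^4 - 3.166*q^3 + 1.7606*q^2 - 3.5614*q + 0.7385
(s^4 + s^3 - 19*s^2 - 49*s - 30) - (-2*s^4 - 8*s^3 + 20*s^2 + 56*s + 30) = 3*s^4 + 9*s^3 - 39*s^2 - 105*s - 60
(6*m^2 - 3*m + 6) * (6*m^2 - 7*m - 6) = 36*m^4 - 60*m^3 + 21*m^2 - 24*m - 36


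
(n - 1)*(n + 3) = n^2 + 2*n - 3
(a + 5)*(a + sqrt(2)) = a^2 + sqrt(2)*a + 5*a + 5*sqrt(2)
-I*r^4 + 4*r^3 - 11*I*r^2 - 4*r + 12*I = (r + 1)*(r - 2*I)*(r + 6*I)*(-I*r + I)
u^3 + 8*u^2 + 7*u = u*(u + 1)*(u + 7)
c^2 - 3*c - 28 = (c - 7)*(c + 4)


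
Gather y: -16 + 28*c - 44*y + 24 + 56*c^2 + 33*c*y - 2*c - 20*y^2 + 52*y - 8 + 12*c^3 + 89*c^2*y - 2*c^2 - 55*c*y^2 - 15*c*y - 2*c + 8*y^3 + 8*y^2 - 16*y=12*c^3 + 54*c^2 + 24*c + 8*y^3 + y^2*(-55*c - 12) + y*(89*c^2 + 18*c - 8)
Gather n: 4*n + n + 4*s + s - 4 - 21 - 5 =5*n + 5*s - 30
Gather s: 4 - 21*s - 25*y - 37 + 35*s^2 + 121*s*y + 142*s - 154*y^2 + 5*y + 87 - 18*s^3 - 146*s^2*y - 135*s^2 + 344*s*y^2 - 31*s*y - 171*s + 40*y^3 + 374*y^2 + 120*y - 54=-18*s^3 + s^2*(-146*y - 100) + s*(344*y^2 + 90*y - 50) + 40*y^3 + 220*y^2 + 100*y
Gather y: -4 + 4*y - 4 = 4*y - 8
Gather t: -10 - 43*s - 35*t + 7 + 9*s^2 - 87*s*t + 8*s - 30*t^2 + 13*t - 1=9*s^2 - 35*s - 30*t^2 + t*(-87*s - 22) - 4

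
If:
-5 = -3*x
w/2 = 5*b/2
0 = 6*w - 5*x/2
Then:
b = 5/36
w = 25/36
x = 5/3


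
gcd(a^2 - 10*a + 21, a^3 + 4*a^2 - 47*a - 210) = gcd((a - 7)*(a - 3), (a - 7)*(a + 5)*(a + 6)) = a - 7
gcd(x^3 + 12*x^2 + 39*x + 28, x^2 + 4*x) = x + 4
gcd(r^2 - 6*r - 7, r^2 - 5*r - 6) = r + 1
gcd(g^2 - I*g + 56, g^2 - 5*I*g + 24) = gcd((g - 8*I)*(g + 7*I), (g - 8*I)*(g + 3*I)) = g - 8*I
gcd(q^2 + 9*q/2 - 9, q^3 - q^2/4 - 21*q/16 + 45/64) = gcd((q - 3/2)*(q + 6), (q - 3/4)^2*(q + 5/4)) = 1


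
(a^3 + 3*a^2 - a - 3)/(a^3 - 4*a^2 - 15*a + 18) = (a + 1)/(a - 6)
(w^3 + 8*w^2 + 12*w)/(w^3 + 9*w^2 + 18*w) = (w + 2)/(w + 3)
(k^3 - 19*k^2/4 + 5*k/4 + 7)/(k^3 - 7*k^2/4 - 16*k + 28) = (k + 1)/(k + 4)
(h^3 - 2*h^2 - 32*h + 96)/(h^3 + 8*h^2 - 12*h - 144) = (h - 4)/(h + 6)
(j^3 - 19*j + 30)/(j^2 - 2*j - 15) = (-j^3 + 19*j - 30)/(-j^2 + 2*j + 15)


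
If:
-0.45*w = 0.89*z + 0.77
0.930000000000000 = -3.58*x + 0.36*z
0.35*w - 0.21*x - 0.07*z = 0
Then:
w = -0.34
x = -0.33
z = -0.69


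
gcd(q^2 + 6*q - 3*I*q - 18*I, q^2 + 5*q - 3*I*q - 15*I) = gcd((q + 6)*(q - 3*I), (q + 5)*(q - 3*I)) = q - 3*I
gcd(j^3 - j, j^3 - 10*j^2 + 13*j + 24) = j + 1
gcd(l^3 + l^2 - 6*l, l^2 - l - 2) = l - 2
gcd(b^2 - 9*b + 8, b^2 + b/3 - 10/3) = 1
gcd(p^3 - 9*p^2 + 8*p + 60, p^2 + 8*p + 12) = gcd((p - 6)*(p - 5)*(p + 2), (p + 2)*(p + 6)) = p + 2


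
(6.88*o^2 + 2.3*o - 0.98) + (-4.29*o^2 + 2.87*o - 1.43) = 2.59*o^2 + 5.17*o - 2.41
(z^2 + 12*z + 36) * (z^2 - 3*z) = z^4 + 9*z^3 - 108*z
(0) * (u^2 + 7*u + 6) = 0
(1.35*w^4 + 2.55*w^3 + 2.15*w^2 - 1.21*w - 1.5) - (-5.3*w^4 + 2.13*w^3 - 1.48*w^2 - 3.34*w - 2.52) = 6.65*w^4 + 0.42*w^3 + 3.63*w^2 + 2.13*w + 1.02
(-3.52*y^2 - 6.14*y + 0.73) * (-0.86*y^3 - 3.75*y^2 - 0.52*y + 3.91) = 3.0272*y^5 + 18.4804*y^4 + 24.2276*y^3 - 13.3079*y^2 - 24.387*y + 2.8543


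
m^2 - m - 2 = (m - 2)*(m + 1)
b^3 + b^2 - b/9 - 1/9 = (b - 1/3)*(b + 1/3)*(b + 1)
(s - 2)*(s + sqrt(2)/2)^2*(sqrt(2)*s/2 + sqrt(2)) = sqrt(2)*s^4/2 + s^3 - 7*sqrt(2)*s^2/4 - 4*s - sqrt(2)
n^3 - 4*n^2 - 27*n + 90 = (n - 6)*(n - 3)*(n + 5)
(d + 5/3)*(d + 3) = d^2 + 14*d/3 + 5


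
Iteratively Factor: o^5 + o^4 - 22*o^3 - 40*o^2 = (o)*(o^4 + o^3 - 22*o^2 - 40*o) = o*(o + 4)*(o^3 - 3*o^2 - 10*o) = o*(o + 2)*(o + 4)*(o^2 - 5*o) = o*(o - 5)*(o + 2)*(o + 4)*(o)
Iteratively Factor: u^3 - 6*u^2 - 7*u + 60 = (u - 4)*(u^2 - 2*u - 15) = (u - 5)*(u - 4)*(u + 3)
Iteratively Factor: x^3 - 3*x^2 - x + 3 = (x - 3)*(x^2 - 1) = (x - 3)*(x - 1)*(x + 1)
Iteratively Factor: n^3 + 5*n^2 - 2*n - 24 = (n + 3)*(n^2 + 2*n - 8) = (n - 2)*(n + 3)*(n + 4)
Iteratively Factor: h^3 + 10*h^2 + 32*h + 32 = (h + 2)*(h^2 + 8*h + 16) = (h + 2)*(h + 4)*(h + 4)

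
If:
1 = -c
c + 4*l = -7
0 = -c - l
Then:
No Solution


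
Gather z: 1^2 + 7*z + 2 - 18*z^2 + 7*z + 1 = -18*z^2 + 14*z + 4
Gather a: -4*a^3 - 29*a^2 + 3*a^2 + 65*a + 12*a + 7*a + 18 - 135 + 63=-4*a^3 - 26*a^2 + 84*a - 54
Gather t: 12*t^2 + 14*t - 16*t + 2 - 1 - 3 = 12*t^2 - 2*t - 2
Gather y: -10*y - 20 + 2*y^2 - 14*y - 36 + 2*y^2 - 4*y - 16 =4*y^2 - 28*y - 72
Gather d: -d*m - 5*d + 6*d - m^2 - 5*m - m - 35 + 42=d*(1 - m) - m^2 - 6*m + 7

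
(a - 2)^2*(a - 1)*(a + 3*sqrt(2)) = a^4 - 5*a^3 + 3*sqrt(2)*a^3 - 15*sqrt(2)*a^2 + 8*a^2 - 4*a + 24*sqrt(2)*a - 12*sqrt(2)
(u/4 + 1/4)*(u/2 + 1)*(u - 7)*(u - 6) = u^4/8 - 5*u^3/4 + 5*u^2/8 + 25*u/2 + 21/2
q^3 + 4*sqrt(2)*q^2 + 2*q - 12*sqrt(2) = (q - sqrt(2))*(q + 2*sqrt(2))*(q + 3*sqrt(2))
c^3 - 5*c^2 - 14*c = c*(c - 7)*(c + 2)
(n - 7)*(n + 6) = n^2 - n - 42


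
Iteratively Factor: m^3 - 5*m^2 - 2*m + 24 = (m - 4)*(m^2 - m - 6) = (m - 4)*(m + 2)*(m - 3)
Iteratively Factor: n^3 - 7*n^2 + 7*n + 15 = (n + 1)*(n^2 - 8*n + 15) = (n - 5)*(n + 1)*(n - 3)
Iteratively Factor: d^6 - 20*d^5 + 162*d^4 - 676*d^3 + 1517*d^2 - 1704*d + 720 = (d - 4)*(d^5 - 16*d^4 + 98*d^3 - 284*d^2 + 381*d - 180) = (d - 4)*(d - 1)*(d^4 - 15*d^3 + 83*d^2 - 201*d + 180) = (d - 4)^2*(d - 1)*(d^3 - 11*d^2 + 39*d - 45) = (d - 5)*(d - 4)^2*(d - 1)*(d^2 - 6*d + 9) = (d - 5)*(d - 4)^2*(d - 3)*(d - 1)*(d - 3)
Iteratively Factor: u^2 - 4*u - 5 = (u - 5)*(u + 1)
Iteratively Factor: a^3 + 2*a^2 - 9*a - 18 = (a + 3)*(a^2 - a - 6) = (a - 3)*(a + 3)*(a + 2)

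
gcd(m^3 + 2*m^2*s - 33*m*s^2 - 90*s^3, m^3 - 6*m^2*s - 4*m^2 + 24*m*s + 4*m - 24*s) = -m + 6*s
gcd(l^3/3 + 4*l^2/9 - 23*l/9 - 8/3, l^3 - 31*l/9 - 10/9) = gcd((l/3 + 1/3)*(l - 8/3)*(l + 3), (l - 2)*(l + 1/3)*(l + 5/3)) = 1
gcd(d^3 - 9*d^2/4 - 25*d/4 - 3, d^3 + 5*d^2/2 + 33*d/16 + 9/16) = d^2 + 7*d/4 + 3/4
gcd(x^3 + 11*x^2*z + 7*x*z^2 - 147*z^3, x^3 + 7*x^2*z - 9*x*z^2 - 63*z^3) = x^2 + 4*x*z - 21*z^2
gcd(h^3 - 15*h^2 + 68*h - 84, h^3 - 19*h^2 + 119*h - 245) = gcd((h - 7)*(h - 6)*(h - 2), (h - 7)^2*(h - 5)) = h - 7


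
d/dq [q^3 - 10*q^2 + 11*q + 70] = 3*q^2 - 20*q + 11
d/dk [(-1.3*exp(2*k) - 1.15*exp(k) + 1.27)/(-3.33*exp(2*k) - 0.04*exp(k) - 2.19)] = (-3.7775*exp(2*k) + 14.1522*exp(k) + 2.5693)*exp(k)/(11.0889*exp(4*k) + 0.2664*exp(3*k) + 14.587*exp(2*k) + 0.1752*exp(k) + 4.7961)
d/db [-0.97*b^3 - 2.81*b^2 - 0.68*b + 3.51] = -2.91*b^2 - 5.62*b - 0.68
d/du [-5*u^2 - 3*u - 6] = -10*u - 3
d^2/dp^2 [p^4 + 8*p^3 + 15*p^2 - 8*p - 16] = 12*p^2 + 48*p + 30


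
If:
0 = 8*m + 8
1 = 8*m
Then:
No Solution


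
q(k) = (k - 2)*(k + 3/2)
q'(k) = 2*k - 1/2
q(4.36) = 13.83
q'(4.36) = 8.22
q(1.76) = -0.78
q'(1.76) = 3.02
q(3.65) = 8.50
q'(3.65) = 6.80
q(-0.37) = -2.68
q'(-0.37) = -1.24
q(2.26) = 0.98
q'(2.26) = 4.02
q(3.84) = 9.83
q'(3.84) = 7.18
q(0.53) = -2.98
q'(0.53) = 0.56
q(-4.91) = 23.56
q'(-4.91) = -10.32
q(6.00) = 30.00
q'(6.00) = 11.50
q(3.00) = 4.50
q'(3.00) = 5.50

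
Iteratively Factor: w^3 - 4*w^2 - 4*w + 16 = (w + 2)*(w^2 - 6*w + 8) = (w - 4)*(w + 2)*(w - 2)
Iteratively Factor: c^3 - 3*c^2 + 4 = (c - 2)*(c^2 - c - 2) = (c - 2)*(c + 1)*(c - 2)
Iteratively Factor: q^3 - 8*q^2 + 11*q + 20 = (q - 4)*(q^2 - 4*q - 5) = (q - 5)*(q - 4)*(q + 1)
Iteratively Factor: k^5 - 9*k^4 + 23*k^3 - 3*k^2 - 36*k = (k)*(k^4 - 9*k^3 + 23*k^2 - 3*k - 36) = k*(k - 3)*(k^3 - 6*k^2 + 5*k + 12) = k*(k - 3)^2*(k^2 - 3*k - 4) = k*(k - 3)^2*(k + 1)*(k - 4)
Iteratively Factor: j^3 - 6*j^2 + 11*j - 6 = (j - 3)*(j^2 - 3*j + 2) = (j - 3)*(j - 1)*(j - 2)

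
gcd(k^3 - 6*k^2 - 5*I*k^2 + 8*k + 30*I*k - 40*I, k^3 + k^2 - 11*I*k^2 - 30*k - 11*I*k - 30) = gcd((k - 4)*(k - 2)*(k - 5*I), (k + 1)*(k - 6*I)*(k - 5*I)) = k - 5*I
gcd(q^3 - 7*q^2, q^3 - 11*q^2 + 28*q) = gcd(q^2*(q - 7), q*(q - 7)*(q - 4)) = q^2 - 7*q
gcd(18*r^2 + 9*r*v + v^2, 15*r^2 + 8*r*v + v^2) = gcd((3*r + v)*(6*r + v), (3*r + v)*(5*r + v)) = 3*r + v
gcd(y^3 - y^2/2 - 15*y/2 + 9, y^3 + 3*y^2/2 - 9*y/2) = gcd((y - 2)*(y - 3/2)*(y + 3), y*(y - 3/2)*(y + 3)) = y^2 + 3*y/2 - 9/2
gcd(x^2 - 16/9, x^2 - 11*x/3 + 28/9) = x - 4/3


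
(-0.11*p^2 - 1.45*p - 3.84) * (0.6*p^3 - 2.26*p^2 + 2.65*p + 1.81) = -0.066*p^5 - 0.6214*p^4 + 0.6815*p^3 + 4.6368*p^2 - 12.8005*p - 6.9504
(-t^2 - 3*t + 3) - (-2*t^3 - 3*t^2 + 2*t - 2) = 2*t^3 + 2*t^2 - 5*t + 5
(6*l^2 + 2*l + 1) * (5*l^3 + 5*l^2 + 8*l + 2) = 30*l^5 + 40*l^4 + 63*l^3 + 33*l^2 + 12*l + 2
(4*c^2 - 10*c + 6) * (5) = 20*c^2 - 50*c + 30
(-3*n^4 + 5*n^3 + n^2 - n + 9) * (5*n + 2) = -15*n^5 + 19*n^4 + 15*n^3 - 3*n^2 + 43*n + 18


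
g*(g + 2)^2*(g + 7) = g^4 + 11*g^3 + 32*g^2 + 28*g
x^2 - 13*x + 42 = (x - 7)*(x - 6)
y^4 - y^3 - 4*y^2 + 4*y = y*(y - 2)*(y - 1)*(y + 2)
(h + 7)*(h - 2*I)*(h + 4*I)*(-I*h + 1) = -I*h^4 + 3*h^3 - 7*I*h^3 + 21*h^2 - 6*I*h^2 + 8*h - 42*I*h + 56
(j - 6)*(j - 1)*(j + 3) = j^3 - 4*j^2 - 15*j + 18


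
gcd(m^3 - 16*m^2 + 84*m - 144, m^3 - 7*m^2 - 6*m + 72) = m^2 - 10*m + 24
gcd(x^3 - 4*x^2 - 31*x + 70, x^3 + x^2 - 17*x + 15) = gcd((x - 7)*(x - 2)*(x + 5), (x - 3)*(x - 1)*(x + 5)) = x + 5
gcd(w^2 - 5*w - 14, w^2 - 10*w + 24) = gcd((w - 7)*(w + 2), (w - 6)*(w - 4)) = 1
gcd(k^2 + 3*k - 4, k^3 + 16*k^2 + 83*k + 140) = k + 4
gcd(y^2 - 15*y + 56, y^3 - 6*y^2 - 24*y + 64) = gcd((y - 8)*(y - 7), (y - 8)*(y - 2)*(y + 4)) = y - 8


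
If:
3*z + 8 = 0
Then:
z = -8/3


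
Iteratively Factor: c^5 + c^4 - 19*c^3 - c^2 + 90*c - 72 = (c + 3)*(c^4 - 2*c^3 - 13*c^2 + 38*c - 24) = (c + 3)*(c + 4)*(c^3 - 6*c^2 + 11*c - 6) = (c - 3)*(c + 3)*(c + 4)*(c^2 - 3*c + 2) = (c - 3)*(c - 2)*(c + 3)*(c + 4)*(c - 1)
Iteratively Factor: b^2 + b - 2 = (b - 1)*(b + 2)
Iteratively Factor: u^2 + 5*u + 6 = (u + 3)*(u + 2)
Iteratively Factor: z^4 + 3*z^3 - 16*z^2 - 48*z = (z - 4)*(z^3 + 7*z^2 + 12*z) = z*(z - 4)*(z^2 + 7*z + 12) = z*(z - 4)*(z + 3)*(z + 4)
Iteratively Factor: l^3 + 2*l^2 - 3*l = (l - 1)*(l^2 + 3*l) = l*(l - 1)*(l + 3)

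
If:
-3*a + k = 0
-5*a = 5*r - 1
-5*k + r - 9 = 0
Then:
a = -11/20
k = -33/20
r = 3/4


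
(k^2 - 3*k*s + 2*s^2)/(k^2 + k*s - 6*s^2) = (k - s)/(k + 3*s)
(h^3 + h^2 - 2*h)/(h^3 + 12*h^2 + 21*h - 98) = h*(h^2 + h - 2)/(h^3 + 12*h^2 + 21*h - 98)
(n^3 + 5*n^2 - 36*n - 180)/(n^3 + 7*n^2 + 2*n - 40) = (n^2 - 36)/(n^2 + 2*n - 8)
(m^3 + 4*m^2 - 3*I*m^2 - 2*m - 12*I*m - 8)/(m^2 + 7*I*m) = (m^3 + m^2*(4 - 3*I) - 2*m*(1 + 6*I) - 8)/(m*(m + 7*I))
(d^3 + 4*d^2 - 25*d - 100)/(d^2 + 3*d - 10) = (d^2 - d - 20)/(d - 2)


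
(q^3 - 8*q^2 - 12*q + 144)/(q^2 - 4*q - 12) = (q^2 - 2*q - 24)/(q + 2)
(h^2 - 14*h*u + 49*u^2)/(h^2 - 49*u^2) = (h - 7*u)/(h + 7*u)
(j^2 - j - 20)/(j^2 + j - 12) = (j - 5)/(j - 3)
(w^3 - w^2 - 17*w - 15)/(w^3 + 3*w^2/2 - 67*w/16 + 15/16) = 16*(w^2 - 4*w - 5)/(16*w^2 - 24*w + 5)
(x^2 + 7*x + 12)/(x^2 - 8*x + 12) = (x^2 + 7*x + 12)/(x^2 - 8*x + 12)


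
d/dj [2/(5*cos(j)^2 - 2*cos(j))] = 4*(-sin(j)/cos(j)^2 + 5*tan(j))/(5*cos(j) - 2)^2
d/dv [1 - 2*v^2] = -4*v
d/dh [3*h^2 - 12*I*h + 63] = 6*h - 12*I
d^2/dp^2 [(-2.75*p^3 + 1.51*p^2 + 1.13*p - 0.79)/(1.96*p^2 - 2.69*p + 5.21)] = (-1.4210854715202e-14*p^5 + 40.9699139999999*p^3 + 120.51957*p^2 - 492.121122*p + 118.350146)/(7.529536*p^6 - 31.001712*p^5 + 102.592476*p^4 - 184.280333*p^3 + 272.707551*p^2 - 219.052887*p + 141.420761)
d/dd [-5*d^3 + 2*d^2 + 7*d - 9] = -15*d^2 + 4*d + 7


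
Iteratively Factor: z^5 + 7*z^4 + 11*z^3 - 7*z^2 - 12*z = (z + 1)*(z^4 + 6*z^3 + 5*z^2 - 12*z) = z*(z + 1)*(z^3 + 6*z^2 + 5*z - 12) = z*(z - 1)*(z + 1)*(z^2 + 7*z + 12) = z*(z - 1)*(z + 1)*(z + 3)*(z + 4)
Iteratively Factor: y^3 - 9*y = (y - 3)*(y^2 + 3*y) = y*(y - 3)*(y + 3)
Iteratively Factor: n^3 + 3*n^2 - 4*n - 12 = (n + 3)*(n^2 - 4) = (n + 2)*(n + 3)*(n - 2)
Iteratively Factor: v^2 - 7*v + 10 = (v - 5)*(v - 2)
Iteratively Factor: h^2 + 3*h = (h + 3)*(h)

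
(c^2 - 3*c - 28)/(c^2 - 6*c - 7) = (c + 4)/(c + 1)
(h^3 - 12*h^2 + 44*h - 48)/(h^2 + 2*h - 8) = (h^2 - 10*h + 24)/(h + 4)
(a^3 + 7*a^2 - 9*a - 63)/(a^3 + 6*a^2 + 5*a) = (a^3 + 7*a^2 - 9*a - 63)/(a*(a^2 + 6*a + 5))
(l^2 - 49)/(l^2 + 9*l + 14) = (l - 7)/(l + 2)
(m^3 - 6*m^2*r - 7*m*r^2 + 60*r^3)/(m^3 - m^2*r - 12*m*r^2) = (m - 5*r)/m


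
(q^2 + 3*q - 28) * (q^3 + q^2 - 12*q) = q^5 + 4*q^4 - 37*q^3 - 64*q^2 + 336*q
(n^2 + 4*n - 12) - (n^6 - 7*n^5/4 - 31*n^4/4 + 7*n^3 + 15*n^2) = -n^6 + 7*n^5/4 + 31*n^4/4 - 7*n^3 - 14*n^2 + 4*n - 12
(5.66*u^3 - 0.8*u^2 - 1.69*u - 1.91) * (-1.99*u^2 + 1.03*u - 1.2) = -11.2634*u^5 + 7.4218*u^4 - 4.2529*u^3 + 3.0202*u^2 + 0.0607*u + 2.292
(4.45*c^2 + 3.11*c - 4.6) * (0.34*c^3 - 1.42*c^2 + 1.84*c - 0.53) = 1.513*c^5 - 5.2616*c^4 + 2.2078*c^3 + 9.8959*c^2 - 10.1123*c + 2.438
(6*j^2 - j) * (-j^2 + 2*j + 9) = -6*j^4 + 13*j^3 + 52*j^2 - 9*j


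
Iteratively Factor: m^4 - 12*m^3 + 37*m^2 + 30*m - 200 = (m - 4)*(m^3 - 8*m^2 + 5*m + 50) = (m - 5)*(m - 4)*(m^2 - 3*m - 10) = (m - 5)^2*(m - 4)*(m + 2)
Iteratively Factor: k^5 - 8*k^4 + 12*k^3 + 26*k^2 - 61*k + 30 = (k - 1)*(k^4 - 7*k^3 + 5*k^2 + 31*k - 30) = (k - 1)^2*(k^3 - 6*k^2 - k + 30) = (k - 5)*(k - 1)^2*(k^2 - k - 6) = (k - 5)*(k - 1)^2*(k + 2)*(k - 3)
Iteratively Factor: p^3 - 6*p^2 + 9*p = (p - 3)*(p^2 - 3*p) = p*(p - 3)*(p - 3)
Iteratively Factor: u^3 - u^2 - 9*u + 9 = (u - 1)*(u^2 - 9) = (u - 3)*(u - 1)*(u + 3)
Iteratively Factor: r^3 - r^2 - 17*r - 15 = (r + 1)*(r^2 - 2*r - 15) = (r + 1)*(r + 3)*(r - 5)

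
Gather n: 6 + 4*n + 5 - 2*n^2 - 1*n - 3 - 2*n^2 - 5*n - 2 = -4*n^2 - 2*n + 6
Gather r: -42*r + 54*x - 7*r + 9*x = -49*r + 63*x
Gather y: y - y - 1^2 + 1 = 0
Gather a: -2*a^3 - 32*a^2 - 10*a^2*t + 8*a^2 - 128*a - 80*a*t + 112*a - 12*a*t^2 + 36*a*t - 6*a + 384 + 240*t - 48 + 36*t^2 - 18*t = -2*a^3 + a^2*(-10*t - 24) + a*(-12*t^2 - 44*t - 22) + 36*t^2 + 222*t + 336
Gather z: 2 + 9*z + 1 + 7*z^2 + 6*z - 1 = 7*z^2 + 15*z + 2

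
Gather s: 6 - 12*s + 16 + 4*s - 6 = 16 - 8*s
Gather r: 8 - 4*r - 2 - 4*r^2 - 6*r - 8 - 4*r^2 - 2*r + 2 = -8*r^2 - 12*r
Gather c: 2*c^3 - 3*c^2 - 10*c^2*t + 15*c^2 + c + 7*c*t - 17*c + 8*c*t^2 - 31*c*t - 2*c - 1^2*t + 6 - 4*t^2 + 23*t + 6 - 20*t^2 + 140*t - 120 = 2*c^3 + c^2*(12 - 10*t) + c*(8*t^2 - 24*t - 18) - 24*t^2 + 162*t - 108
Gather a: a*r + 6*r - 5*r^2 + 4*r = a*r - 5*r^2 + 10*r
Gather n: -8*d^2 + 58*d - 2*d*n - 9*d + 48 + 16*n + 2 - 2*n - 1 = -8*d^2 + 49*d + n*(14 - 2*d) + 49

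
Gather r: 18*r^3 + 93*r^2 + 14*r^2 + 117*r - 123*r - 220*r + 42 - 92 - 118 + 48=18*r^3 + 107*r^2 - 226*r - 120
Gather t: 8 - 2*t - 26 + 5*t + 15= 3*t - 3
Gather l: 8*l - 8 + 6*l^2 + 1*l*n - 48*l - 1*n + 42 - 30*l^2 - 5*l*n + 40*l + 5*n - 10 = -24*l^2 - 4*l*n + 4*n + 24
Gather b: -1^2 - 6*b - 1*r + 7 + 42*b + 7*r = 36*b + 6*r + 6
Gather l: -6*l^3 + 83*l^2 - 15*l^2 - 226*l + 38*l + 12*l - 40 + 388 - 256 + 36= -6*l^3 + 68*l^2 - 176*l + 128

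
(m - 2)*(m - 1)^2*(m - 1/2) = m^4 - 9*m^3/2 + 7*m^2 - 9*m/2 + 1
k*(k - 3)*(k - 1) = k^3 - 4*k^2 + 3*k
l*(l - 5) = l^2 - 5*l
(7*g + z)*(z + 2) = 7*g*z + 14*g + z^2 + 2*z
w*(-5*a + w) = -5*a*w + w^2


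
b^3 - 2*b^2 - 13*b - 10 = (b - 5)*(b + 1)*(b + 2)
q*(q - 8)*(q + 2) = q^3 - 6*q^2 - 16*q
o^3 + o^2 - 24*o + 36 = (o - 3)*(o - 2)*(o + 6)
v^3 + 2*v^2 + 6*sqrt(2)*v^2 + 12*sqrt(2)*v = v*(v + 2)*(v + 6*sqrt(2))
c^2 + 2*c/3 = c*(c + 2/3)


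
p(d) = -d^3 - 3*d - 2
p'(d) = -3*d^2 - 3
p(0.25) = -2.77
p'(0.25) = -3.19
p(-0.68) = 0.35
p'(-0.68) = -4.39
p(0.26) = -2.80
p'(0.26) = -3.20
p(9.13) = -790.44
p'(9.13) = -253.07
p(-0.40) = -0.74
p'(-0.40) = -3.48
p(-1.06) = 2.37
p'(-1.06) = -6.37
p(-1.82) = 9.49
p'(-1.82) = -12.94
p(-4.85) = 126.63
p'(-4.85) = -73.57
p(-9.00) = 754.00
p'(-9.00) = -246.00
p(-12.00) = 1762.00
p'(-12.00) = -435.00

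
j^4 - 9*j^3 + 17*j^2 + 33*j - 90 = (j - 5)*(j - 3)^2*(j + 2)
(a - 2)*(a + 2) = a^2 - 4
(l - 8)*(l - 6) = l^2 - 14*l + 48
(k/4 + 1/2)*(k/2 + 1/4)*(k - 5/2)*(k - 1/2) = k^4/8 - k^3/16 - 21*k^2/32 + k/64 + 5/32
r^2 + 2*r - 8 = (r - 2)*(r + 4)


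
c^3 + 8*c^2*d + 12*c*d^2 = c*(c + 2*d)*(c + 6*d)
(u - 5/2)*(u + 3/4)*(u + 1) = u^3 - 3*u^2/4 - 29*u/8 - 15/8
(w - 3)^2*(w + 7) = w^3 + w^2 - 33*w + 63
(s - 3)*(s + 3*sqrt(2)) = s^2 - 3*s + 3*sqrt(2)*s - 9*sqrt(2)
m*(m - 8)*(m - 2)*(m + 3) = m^4 - 7*m^3 - 14*m^2 + 48*m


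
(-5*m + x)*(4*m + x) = -20*m^2 - m*x + x^2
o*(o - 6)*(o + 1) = o^3 - 5*o^2 - 6*o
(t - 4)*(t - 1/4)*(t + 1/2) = t^3 - 15*t^2/4 - 9*t/8 + 1/2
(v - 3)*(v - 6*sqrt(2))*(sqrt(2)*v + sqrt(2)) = sqrt(2)*v^3 - 12*v^2 - 2*sqrt(2)*v^2 - 3*sqrt(2)*v + 24*v + 36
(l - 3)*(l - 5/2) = l^2 - 11*l/2 + 15/2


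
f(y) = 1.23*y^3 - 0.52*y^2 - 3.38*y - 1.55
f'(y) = 3.69*y^2 - 1.04*y - 3.38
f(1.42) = -3.88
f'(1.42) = 2.58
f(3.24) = 23.88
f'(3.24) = 31.99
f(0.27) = -2.48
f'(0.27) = -3.39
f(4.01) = 55.85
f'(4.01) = 51.79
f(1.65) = -3.02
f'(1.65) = 4.95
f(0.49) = -3.19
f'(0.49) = -3.00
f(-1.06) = -0.02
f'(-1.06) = 1.87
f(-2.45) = -14.48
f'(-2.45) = 21.32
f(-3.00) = -29.30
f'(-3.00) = 32.95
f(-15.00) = -4219.10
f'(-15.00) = 842.47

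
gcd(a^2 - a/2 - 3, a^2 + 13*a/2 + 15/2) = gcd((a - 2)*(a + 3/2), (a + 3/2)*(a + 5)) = a + 3/2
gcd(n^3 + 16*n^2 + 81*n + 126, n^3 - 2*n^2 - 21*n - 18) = n + 3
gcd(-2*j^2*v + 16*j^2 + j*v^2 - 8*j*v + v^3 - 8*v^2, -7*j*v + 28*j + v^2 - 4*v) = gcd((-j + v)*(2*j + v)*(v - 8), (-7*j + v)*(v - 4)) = 1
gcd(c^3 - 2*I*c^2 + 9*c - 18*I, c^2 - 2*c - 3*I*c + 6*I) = c - 3*I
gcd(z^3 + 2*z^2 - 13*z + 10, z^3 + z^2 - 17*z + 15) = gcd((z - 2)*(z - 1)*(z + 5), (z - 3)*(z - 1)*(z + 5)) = z^2 + 4*z - 5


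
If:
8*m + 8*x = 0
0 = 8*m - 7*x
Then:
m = 0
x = 0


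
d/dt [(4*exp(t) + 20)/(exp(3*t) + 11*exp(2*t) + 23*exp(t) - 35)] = 8*(-exp(t) - 3)*exp(t)/(exp(4*t) + 12*exp(3*t) + 22*exp(2*t) - 84*exp(t) + 49)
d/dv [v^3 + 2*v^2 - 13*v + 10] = 3*v^2 + 4*v - 13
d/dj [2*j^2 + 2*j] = 4*j + 2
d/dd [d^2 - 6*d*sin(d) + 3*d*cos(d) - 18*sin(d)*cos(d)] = -3*d*sin(d) - 6*d*cos(d) + 2*d - 6*sin(d) + 3*cos(d) - 18*cos(2*d)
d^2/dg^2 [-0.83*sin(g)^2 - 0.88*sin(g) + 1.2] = 0.88*sin(g) - 1.66*cos(2*g)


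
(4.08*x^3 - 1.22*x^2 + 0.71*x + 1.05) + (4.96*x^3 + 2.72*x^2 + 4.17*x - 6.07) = 9.04*x^3 + 1.5*x^2 + 4.88*x - 5.02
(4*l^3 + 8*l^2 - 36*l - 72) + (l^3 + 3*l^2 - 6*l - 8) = 5*l^3 + 11*l^2 - 42*l - 80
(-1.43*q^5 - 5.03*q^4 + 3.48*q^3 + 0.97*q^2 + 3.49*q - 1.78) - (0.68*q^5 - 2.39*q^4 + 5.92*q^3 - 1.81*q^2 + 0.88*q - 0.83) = -2.11*q^5 - 2.64*q^4 - 2.44*q^3 + 2.78*q^2 + 2.61*q - 0.95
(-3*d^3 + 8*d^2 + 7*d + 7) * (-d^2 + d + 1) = 3*d^5 - 11*d^4 - 2*d^3 + 8*d^2 + 14*d + 7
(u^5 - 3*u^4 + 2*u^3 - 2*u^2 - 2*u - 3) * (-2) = -2*u^5 + 6*u^4 - 4*u^3 + 4*u^2 + 4*u + 6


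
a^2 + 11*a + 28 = (a + 4)*(a + 7)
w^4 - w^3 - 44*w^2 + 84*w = w*(w - 6)*(w - 2)*(w + 7)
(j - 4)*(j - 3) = j^2 - 7*j + 12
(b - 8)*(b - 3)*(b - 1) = b^3 - 12*b^2 + 35*b - 24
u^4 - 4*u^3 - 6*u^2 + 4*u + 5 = (u - 5)*(u - 1)*(u + 1)^2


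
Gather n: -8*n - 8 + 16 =8 - 8*n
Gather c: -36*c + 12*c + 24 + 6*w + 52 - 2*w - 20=-24*c + 4*w + 56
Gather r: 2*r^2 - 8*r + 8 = 2*r^2 - 8*r + 8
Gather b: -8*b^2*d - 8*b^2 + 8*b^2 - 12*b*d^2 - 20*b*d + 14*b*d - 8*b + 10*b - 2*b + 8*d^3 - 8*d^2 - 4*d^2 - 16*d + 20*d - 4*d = -8*b^2*d + b*(-12*d^2 - 6*d) + 8*d^3 - 12*d^2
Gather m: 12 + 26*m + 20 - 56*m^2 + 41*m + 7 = -56*m^2 + 67*m + 39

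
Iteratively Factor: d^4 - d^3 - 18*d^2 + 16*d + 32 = (d + 4)*(d^3 - 5*d^2 + 2*d + 8) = (d - 2)*(d + 4)*(d^2 - 3*d - 4) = (d - 2)*(d + 1)*(d + 4)*(d - 4)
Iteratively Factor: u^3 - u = (u - 1)*(u^2 + u) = (u - 1)*(u + 1)*(u)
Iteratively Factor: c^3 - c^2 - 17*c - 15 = (c + 1)*(c^2 - 2*c - 15) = (c + 1)*(c + 3)*(c - 5)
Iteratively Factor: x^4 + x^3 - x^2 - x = (x)*(x^3 + x^2 - x - 1) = x*(x + 1)*(x^2 - 1) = x*(x + 1)^2*(x - 1)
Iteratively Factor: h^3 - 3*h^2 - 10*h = (h - 5)*(h^2 + 2*h) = h*(h - 5)*(h + 2)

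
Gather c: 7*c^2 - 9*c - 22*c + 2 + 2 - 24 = 7*c^2 - 31*c - 20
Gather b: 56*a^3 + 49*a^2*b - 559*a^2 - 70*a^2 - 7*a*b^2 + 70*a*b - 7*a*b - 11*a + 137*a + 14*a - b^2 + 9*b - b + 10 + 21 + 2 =56*a^3 - 629*a^2 + 140*a + b^2*(-7*a - 1) + b*(49*a^2 + 63*a + 8) + 33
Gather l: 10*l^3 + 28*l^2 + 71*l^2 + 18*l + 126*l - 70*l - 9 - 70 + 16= 10*l^3 + 99*l^2 + 74*l - 63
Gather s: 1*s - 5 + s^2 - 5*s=s^2 - 4*s - 5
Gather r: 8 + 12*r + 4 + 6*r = 18*r + 12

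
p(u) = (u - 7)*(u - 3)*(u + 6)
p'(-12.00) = 489.00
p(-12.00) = -1710.00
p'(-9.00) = 276.00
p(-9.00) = -576.00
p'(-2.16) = -7.72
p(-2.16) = 181.50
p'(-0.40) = -35.32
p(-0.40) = 140.90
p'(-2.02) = -10.60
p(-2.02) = 180.22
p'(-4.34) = 52.23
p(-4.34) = 138.17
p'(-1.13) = -26.13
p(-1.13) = 163.52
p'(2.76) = -38.23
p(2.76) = 8.91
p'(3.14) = -34.54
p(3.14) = -4.94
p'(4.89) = -6.38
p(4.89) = -43.43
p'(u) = (u - 7)*(u - 3) + (u - 7)*(u + 6) + (u - 3)*(u + 6)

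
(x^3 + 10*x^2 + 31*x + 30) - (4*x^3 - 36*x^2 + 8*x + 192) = -3*x^3 + 46*x^2 + 23*x - 162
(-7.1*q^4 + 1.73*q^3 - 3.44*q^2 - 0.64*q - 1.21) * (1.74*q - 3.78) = -12.354*q^5 + 29.8482*q^4 - 12.525*q^3 + 11.8896*q^2 + 0.3138*q + 4.5738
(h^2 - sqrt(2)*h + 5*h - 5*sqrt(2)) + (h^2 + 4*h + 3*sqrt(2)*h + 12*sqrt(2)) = 2*h^2 + 2*sqrt(2)*h + 9*h + 7*sqrt(2)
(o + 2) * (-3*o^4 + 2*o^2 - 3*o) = -3*o^5 - 6*o^4 + 2*o^3 + o^2 - 6*o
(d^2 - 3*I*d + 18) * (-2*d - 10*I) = -2*d^3 - 4*I*d^2 - 66*d - 180*I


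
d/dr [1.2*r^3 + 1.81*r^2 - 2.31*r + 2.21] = 3.6*r^2 + 3.62*r - 2.31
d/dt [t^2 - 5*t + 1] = 2*t - 5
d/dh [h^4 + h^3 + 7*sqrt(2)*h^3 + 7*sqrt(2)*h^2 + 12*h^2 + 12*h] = 4*h^3 + 3*h^2 + 21*sqrt(2)*h^2 + 14*sqrt(2)*h + 24*h + 12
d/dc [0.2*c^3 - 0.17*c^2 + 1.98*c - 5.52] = 0.6*c^2 - 0.34*c + 1.98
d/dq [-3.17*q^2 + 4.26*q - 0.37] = 4.26 - 6.34*q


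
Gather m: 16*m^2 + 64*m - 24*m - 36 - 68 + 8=16*m^2 + 40*m - 96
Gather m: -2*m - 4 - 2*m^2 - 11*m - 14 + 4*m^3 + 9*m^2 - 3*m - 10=4*m^3 + 7*m^2 - 16*m - 28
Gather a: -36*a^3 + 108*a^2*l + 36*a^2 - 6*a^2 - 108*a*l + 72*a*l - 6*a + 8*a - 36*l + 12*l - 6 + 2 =-36*a^3 + a^2*(108*l + 30) + a*(2 - 36*l) - 24*l - 4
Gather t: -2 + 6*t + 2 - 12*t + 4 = 4 - 6*t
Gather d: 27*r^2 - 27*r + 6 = 27*r^2 - 27*r + 6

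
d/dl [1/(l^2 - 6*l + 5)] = 2*(3 - l)/(l^2 - 6*l + 5)^2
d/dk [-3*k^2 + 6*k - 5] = 6 - 6*k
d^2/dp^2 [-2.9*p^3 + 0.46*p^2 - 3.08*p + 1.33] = 0.92 - 17.4*p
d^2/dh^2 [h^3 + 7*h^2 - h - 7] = 6*h + 14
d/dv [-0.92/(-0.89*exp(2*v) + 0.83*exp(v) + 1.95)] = (0.7636 - 1.6376*exp(v))*exp(v)/(-0.89*exp(2*v) + 0.83*exp(v) + 1.95)^2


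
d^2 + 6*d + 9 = (d + 3)^2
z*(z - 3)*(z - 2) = z^3 - 5*z^2 + 6*z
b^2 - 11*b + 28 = (b - 7)*(b - 4)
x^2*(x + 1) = x^3 + x^2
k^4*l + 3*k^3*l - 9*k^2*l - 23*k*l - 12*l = (k - 3)*(k + 1)*(k + 4)*(k*l + l)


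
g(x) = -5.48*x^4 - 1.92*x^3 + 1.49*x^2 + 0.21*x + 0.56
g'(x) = -21.92*x^3 - 5.76*x^2 + 2.98*x + 0.21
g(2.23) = -148.37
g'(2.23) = -264.87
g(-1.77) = -38.28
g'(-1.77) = 98.44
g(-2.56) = -193.36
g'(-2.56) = 322.59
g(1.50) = -30.00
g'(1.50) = -82.26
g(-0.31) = 0.64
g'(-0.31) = -0.61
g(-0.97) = -1.34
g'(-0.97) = 11.91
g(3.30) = -701.40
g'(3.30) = -840.42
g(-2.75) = -262.23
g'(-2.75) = 404.32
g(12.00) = -116733.40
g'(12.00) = -38671.23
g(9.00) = -37230.82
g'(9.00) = -16419.21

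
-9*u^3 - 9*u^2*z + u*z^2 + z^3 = (-3*u + z)*(u + z)*(3*u + z)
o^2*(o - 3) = o^3 - 3*o^2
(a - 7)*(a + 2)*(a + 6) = a^3 + a^2 - 44*a - 84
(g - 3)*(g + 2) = g^2 - g - 6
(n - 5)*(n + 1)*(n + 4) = n^3 - 21*n - 20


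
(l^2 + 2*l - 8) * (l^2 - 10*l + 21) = l^4 - 8*l^3 - 7*l^2 + 122*l - 168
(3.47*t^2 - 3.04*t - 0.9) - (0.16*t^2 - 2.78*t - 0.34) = 3.31*t^2 - 0.26*t - 0.56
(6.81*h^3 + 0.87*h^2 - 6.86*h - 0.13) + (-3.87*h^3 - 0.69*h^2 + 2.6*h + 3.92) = 2.94*h^3 + 0.18*h^2 - 4.26*h + 3.79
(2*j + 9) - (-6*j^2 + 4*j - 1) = 6*j^2 - 2*j + 10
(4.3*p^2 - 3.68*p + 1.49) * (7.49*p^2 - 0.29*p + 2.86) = 32.207*p^4 - 28.8102*p^3 + 24.5253*p^2 - 10.9569*p + 4.2614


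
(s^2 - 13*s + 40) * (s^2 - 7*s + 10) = s^4 - 20*s^3 + 141*s^2 - 410*s + 400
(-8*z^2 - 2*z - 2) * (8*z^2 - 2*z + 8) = -64*z^4 - 76*z^2 - 12*z - 16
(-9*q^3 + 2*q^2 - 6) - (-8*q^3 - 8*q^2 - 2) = -q^3 + 10*q^2 - 4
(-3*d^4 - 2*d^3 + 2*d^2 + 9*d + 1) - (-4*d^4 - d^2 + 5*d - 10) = d^4 - 2*d^3 + 3*d^2 + 4*d + 11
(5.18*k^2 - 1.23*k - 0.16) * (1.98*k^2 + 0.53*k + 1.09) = 10.2564*k^4 + 0.31*k^3 + 4.6775*k^2 - 1.4255*k - 0.1744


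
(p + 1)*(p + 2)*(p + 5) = p^3 + 8*p^2 + 17*p + 10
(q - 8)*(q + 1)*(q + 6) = q^3 - q^2 - 50*q - 48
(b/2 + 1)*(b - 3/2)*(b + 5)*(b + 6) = b^4/2 + 23*b^3/4 + 65*b^2/4 - 9*b - 45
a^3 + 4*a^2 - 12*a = a*(a - 2)*(a + 6)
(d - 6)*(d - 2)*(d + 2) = d^3 - 6*d^2 - 4*d + 24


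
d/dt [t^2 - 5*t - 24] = 2*t - 5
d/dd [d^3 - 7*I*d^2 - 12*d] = 3*d^2 - 14*I*d - 12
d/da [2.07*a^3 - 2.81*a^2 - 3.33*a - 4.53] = 6.21*a^2 - 5.62*a - 3.33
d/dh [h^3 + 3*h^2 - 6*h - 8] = 3*h^2 + 6*h - 6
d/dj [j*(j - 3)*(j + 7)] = 3*j^2 + 8*j - 21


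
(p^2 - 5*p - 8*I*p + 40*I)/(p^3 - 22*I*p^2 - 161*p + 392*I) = (p - 5)/(p^2 - 14*I*p - 49)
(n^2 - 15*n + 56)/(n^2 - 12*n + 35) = (n - 8)/(n - 5)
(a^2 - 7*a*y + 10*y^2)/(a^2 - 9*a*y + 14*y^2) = (-a + 5*y)/(-a + 7*y)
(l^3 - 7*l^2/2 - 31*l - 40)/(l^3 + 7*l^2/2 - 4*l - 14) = (2*l^2 - 11*l - 40)/(2*l^2 + 3*l - 14)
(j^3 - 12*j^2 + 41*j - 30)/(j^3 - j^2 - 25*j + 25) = (j - 6)/(j + 5)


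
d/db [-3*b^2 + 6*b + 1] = 6 - 6*b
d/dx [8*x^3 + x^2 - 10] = 2*x*(12*x + 1)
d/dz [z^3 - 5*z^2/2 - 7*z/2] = 3*z^2 - 5*z - 7/2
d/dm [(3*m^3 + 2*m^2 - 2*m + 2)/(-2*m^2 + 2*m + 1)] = 3*(-2*m^4 + 4*m^3 + 3*m^2 + 4*m - 2)/(4*m^4 - 8*m^3 + 4*m + 1)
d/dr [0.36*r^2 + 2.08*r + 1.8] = 0.72*r + 2.08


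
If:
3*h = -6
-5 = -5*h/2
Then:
No Solution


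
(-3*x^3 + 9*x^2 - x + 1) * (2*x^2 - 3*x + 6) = -6*x^5 + 27*x^4 - 47*x^3 + 59*x^2 - 9*x + 6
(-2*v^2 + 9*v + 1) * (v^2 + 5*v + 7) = -2*v^4 - v^3 + 32*v^2 + 68*v + 7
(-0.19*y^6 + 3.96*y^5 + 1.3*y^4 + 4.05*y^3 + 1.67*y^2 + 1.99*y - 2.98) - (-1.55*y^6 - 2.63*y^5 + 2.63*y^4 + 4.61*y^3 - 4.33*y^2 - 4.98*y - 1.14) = 1.36*y^6 + 6.59*y^5 - 1.33*y^4 - 0.56*y^3 + 6.0*y^2 + 6.97*y - 1.84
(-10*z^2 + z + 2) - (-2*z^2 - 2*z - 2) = -8*z^2 + 3*z + 4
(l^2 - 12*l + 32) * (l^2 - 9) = l^4 - 12*l^3 + 23*l^2 + 108*l - 288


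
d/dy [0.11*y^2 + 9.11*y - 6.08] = 0.22*y + 9.11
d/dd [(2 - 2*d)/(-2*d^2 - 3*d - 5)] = 4*(-d^2 + 2*d + 4)/(4*d^4 + 12*d^3 + 29*d^2 + 30*d + 25)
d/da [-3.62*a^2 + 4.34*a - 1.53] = 4.34 - 7.24*a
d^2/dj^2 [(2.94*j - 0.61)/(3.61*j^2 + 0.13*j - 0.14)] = ((3.6398 - 63.6804*j)*(3.61*j^2 + 0.13*j - 0.14) + (2.94*j - 0.61)*(7.22*j + 0.13)*(14.44*j + 0.26))/(3.61*j^2 + 0.13*j - 0.14)^3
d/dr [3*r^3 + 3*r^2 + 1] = 3*r*(3*r + 2)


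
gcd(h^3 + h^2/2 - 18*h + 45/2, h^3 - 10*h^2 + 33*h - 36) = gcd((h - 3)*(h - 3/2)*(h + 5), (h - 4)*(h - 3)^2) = h - 3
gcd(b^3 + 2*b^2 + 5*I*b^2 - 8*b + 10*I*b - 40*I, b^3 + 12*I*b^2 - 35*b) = b + 5*I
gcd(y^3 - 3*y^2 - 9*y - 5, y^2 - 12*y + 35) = y - 5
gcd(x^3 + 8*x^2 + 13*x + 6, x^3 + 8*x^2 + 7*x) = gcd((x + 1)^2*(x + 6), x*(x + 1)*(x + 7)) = x + 1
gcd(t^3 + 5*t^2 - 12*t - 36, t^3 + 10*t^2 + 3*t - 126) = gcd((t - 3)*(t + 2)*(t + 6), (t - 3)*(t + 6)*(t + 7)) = t^2 + 3*t - 18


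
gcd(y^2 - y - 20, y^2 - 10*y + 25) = y - 5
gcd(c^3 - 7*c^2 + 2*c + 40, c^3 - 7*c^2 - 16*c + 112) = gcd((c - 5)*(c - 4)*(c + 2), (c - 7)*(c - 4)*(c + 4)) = c - 4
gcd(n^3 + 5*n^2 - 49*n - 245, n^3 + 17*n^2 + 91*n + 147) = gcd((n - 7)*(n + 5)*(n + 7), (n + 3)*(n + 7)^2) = n + 7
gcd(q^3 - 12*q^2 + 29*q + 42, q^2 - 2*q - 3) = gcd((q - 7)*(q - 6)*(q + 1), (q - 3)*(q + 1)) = q + 1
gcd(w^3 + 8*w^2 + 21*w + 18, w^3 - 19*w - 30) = w^2 + 5*w + 6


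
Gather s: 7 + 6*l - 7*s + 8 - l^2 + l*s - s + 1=-l^2 + 6*l + s*(l - 8) + 16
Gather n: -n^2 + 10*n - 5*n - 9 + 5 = -n^2 + 5*n - 4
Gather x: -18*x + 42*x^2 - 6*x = 42*x^2 - 24*x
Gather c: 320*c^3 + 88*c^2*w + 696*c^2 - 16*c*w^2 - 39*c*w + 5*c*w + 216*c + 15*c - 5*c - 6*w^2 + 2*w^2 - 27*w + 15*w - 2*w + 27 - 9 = 320*c^3 + c^2*(88*w + 696) + c*(-16*w^2 - 34*w + 226) - 4*w^2 - 14*w + 18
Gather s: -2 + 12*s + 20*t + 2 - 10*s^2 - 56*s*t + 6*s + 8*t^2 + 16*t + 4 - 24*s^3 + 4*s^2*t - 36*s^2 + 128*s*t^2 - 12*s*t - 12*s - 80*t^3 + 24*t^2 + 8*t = -24*s^3 + s^2*(4*t - 46) + s*(128*t^2 - 68*t + 6) - 80*t^3 + 32*t^2 + 44*t + 4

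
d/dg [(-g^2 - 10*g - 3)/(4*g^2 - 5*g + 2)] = 5*(9*g^2 + 4*g - 7)/(16*g^4 - 40*g^3 + 41*g^2 - 20*g + 4)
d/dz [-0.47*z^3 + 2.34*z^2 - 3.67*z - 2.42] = -1.41*z^2 + 4.68*z - 3.67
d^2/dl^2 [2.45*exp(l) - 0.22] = 2.45*exp(l)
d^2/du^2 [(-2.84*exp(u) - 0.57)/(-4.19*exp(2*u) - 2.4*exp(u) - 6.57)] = (49.859324*exp(4*u) + 11.468868*exp(3*u) - 451.886472*exp(2*u) - 104.262444*exp(u) + 113.600556)*exp(u)/(73.560059*exp(6*u) + 126.40392*exp(5*u) + 418.433931*exp(4*u) + 410.23152*exp(3*u) + 656.112393*exp(2*u) + 310.78728*exp(u) + 283.593393)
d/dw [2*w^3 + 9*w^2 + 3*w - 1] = 6*w^2 + 18*w + 3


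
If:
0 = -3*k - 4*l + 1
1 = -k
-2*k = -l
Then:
No Solution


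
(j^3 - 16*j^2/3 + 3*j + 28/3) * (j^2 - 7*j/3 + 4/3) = j^5 - 23*j^4/3 + 151*j^3/9 - 43*j^2/9 - 160*j/9 + 112/9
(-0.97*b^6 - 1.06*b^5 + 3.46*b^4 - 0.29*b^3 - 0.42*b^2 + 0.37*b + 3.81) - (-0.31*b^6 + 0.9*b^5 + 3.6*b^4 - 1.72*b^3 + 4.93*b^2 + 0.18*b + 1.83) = -0.66*b^6 - 1.96*b^5 - 0.14*b^4 + 1.43*b^3 - 5.35*b^2 + 0.19*b + 1.98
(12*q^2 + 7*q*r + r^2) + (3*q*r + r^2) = 12*q^2 + 10*q*r + 2*r^2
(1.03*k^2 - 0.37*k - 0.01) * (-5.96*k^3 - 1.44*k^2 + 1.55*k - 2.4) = -6.1388*k^5 + 0.722*k^4 + 2.1889*k^3 - 3.0311*k^2 + 0.8725*k + 0.024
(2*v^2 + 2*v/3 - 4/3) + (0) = 2*v^2 + 2*v/3 - 4/3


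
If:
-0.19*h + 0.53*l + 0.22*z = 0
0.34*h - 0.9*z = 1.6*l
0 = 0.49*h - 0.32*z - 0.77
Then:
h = 0.95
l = 0.73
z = -0.95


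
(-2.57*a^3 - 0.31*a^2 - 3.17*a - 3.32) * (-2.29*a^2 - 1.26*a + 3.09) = 5.8853*a^5 + 3.9481*a^4 - 0.291399999999999*a^3 + 10.6391*a^2 - 5.6121*a - 10.2588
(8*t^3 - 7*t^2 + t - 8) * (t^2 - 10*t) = 8*t^5 - 87*t^4 + 71*t^3 - 18*t^2 + 80*t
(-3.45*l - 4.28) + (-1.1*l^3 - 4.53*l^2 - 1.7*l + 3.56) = -1.1*l^3 - 4.53*l^2 - 5.15*l - 0.72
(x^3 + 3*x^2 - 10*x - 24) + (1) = x^3 + 3*x^2 - 10*x - 23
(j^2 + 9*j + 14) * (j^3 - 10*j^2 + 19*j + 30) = j^5 - j^4 - 57*j^3 + 61*j^2 + 536*j + 420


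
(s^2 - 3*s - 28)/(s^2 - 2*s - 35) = (s + 4)/(s + 5)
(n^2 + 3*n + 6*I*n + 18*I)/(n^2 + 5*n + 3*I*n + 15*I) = (n^2 + n*(3 + 6*I) + 18*I)/(n^2 + n*(5 + 3*I) + 15*I)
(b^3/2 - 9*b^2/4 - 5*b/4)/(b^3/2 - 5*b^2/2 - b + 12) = b*(2*b^2 - 9*b - 5)/(2*(b^3 - 5*b^2 - 2*b + 24))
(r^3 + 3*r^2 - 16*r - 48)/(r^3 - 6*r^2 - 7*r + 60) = (r + 4)/(r - 5)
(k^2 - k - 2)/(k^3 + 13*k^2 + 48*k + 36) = (k - 2)/(k^2 + 12*k + 36)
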